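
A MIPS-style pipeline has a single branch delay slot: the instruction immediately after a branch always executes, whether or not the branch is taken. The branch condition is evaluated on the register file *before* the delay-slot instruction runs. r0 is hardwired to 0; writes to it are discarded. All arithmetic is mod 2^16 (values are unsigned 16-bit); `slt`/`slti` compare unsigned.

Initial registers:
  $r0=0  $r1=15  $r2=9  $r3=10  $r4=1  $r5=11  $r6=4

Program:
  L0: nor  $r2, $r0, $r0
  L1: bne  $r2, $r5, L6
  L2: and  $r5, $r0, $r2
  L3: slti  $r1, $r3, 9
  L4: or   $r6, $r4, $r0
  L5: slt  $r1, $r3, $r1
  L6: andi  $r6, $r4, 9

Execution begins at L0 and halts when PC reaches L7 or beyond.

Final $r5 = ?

#0 nor  $r2, $r0, $r0 ; 0/15/65535/10/1/11/4
#1 bne  $r2, $r5, L6 ; 0/15/65535/10/1/11/4 ; →target
#2 and  $r5, $r0, $r2 ; 0/15/65535/10/1/0/4
#6 andi  $r6, $r4, 9 ; 0/15/65535/10/1/0/1

0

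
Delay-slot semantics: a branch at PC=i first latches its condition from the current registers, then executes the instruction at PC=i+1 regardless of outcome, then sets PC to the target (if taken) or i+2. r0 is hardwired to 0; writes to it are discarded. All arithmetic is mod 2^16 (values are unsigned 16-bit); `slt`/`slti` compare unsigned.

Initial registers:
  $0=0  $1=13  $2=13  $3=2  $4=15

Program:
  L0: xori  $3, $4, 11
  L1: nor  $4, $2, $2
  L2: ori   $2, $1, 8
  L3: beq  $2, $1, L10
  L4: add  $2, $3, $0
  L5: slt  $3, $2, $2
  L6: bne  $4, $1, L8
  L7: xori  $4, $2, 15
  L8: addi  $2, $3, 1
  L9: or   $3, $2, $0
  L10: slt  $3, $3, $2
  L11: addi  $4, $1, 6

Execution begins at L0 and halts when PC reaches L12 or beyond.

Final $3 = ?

[0] xori  $3, $4, 11  →  {$0:0, $1:13, $2:13, $3:4, $4:15}
[1] nor  $4, $2, $2  →  {$0:0, $1:13, $2:13, $3:4, $4:65522}
[2] ori   $2, $1, 8  →  {$0:0, $1:13, $2:13, $3:4, $4:65522}
[3] beq  $2, $1, L10  →  {$0:0, $1:13, $2:13, $3:4, $4:65522}  ⟨branch taken⟩
[4] add  $2, $3, $0  →  {$0:0, $1:13, $2:4, $3:4, $4:65522}
[10] slt  $3, $3, $2  →  {$0:0, $1:13, $2:4, $3:0, $4:65522}
[11] addi  $4, $1, 6  →  {$0:0, $1:13, $2:4, $3:0, $4:19}

0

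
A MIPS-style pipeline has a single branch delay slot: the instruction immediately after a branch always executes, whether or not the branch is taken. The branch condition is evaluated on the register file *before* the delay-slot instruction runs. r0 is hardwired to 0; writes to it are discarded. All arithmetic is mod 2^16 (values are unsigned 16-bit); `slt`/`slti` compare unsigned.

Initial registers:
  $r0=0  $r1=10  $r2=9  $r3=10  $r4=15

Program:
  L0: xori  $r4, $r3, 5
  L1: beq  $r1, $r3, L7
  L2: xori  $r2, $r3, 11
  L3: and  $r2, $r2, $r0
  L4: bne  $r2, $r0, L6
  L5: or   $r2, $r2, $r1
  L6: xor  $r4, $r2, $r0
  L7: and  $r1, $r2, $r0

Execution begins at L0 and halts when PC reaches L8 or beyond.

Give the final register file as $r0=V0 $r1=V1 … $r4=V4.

[0] xori  $r4, $r3, 5  →  {$r0:0, $r1:10, $r2:9, $r3:10, $r4:15}
[1] beq  $r1, $r3, L7  →  {$r0:0, $r1:10, $r2:9, $r3:10, $r4:15}  ⟨branch taken⟩
[2] xori  $r2, $r3, 11  →  {$r0:0, $r1:10, $r2:1, $r3:10, $r4:15}
[7] and  $r1, $r2, $r0  →  {$r0:0, $r1:0, $r2:1, $r3:10, $r4:15}

$r0=0 $r1=0 $r2=1 $r3=10 $r4=15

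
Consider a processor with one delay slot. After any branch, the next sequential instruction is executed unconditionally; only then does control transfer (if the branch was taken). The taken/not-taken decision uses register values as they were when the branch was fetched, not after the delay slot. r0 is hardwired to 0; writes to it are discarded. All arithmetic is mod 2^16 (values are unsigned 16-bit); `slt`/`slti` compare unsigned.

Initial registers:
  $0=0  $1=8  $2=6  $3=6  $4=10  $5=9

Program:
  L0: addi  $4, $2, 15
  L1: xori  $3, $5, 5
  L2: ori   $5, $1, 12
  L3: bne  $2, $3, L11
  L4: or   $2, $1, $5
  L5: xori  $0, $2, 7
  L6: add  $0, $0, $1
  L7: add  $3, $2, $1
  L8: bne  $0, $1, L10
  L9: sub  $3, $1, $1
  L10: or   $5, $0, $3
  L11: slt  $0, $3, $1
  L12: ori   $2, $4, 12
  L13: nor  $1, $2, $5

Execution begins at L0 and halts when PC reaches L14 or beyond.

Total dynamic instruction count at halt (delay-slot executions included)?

[0] addi  $4, $2, 15  →  {$0:0, $1:8, $2:6, $3:6, $4:21, $5:9}
[1] xori  $3, $5, 5  →  {$0:0, $1:8, $2:6, $3:12, $4:21, $5:9}
[2] ori   $5, $1, 12  →  {$0:0, $1:8, $2:6, $3:12, $4:21, $5:12}
[3] bne  $2, $3, L11  →  {$0:0, $1:8, $2:6, $3:12, $4:21, $5:12}  ⟨branch taken⟩
[4] or   $2, $1, $5  →  {$0:0, $1:8, $2:12, $3:12, $4:21, $5:12}
[11] slt  $0, $3, $1  →  {$0:0, $1:8, $2:12, $3:12, $4:21, $5:12}
[12] ori   $2, $4, 12  →  {$0:0, $1:8, $2:29, $3:12, $4:21, $5:12}
[13] nor  $1, $2, $5  →  {$0:0, $1:65506, $2:29, $3:12, $4:21, $5:12}

8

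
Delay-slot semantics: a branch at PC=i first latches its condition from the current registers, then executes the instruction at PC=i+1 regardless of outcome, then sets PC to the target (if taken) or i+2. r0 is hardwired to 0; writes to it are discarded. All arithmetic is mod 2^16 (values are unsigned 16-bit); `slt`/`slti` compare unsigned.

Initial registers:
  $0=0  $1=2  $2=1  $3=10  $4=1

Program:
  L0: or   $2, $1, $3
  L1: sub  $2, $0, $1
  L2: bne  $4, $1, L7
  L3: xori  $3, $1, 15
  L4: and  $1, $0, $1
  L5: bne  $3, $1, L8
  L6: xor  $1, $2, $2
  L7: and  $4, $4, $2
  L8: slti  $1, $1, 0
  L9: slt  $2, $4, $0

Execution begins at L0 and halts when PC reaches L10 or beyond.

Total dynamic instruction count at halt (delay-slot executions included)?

7

PC=0  or   $2, $1, $3        | $0=0 $1=2 $2=10 $3=10 $4=1
PC=1  sub  $2, $0, $1        | $0=0 $1=2 $2=65534 $3=10 $4=1
PC=2  bne  $4, $1, L7        | $0=0 $1=2 $2=65534 $3=10 $4=1  [TAKEN]
PC=3  xori  $3, $1, 15       | $0=0 $1=2 $2=65534 $3=13 $4=1
PC=7  and  $4, $4, $2        | $0=0 $1=2 $2=65534 $3=13 $4=0
PC=8  slti  $1, $1, 0        | $0=0 $1=0 $2=65534 $3=13 $4=0
PC=9  slt  $2, $4, $0        | $0=0 $1=0 $2=0 $3=13 $4=0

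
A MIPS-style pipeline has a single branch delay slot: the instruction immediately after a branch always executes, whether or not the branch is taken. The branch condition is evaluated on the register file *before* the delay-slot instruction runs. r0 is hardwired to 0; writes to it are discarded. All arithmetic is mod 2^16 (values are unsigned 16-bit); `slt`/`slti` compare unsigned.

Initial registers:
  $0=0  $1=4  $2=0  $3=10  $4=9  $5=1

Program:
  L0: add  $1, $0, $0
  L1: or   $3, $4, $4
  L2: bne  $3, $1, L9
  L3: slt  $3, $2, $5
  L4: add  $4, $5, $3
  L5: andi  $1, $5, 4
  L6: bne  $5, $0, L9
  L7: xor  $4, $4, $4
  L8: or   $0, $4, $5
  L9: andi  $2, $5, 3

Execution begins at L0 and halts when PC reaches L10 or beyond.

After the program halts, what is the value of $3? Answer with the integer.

1

  step pc=0: add  $1, $0, $0  regs=(0,0,0,10,9,1)
  step pc=1: or   $3, $4, $4  regs=(0,0,0,9,9,1)
  step pc=2: bne  $3, $1, L9  cond=T  regs=(0,0,0,9,9,1)
  step pc=3: slt  $3, $2, $5  regs=(0,0,0,1,9,1)
  step pc=9: andi  $2, $5, 3  regs=(0,0,1,1,9,1)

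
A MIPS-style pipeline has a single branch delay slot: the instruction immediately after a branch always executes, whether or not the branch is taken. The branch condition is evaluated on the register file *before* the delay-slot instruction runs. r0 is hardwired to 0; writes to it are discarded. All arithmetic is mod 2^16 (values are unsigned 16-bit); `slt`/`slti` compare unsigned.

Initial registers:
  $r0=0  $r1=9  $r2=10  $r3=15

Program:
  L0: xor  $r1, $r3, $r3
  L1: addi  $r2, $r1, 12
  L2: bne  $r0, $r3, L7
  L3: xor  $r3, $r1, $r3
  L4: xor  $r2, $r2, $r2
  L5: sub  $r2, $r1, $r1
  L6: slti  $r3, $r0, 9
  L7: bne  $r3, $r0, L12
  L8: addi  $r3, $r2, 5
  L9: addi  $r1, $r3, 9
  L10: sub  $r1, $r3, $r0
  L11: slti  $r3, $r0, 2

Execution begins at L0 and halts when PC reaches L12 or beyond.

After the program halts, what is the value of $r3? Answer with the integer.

17

#0 xor  $r1, $r3, $r3 ; 0/0/10/15
#1 addi  $r2, $r1, 12 ; 0/0/12/15
#2 bne  $r0, $r3, L7 ; 0/0/12/15 ; →target
#3 xor  $r3, $r1, $r3 ; 0/0/12/15
#7 bne  $r3, $r0, L12 ; 0/0/12/15 ; →target
#8 addi  $r3, $r2, 5 ; 0/0/12/17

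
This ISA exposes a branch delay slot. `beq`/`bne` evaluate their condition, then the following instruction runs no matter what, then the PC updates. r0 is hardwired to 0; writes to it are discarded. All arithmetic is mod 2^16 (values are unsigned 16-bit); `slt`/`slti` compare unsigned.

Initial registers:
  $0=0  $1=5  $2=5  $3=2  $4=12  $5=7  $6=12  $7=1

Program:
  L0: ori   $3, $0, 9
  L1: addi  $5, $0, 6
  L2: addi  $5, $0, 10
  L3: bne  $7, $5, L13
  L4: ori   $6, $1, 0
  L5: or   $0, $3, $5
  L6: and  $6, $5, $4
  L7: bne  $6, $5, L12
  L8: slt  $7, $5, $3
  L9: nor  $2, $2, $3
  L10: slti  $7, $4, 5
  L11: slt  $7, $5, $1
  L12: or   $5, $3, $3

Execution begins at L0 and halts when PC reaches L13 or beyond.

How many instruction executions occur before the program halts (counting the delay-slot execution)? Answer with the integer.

#0 ori   $3, $0, 9 ; 0/5/5/9/12/7/12/1
#1 addi  $5, $0, 6 ; 0/5/5/9/12/6/12/1
#2 addi  $5, $0, 10 ; 0/5/5/9/12/10/12/1
#3 bne  $7, $5, L13 ; 0/5/5/9/12/10/12/1 ; →target
#4 ori   $6, $1, 0 ; 0/5/5/9/12/10/5/1

5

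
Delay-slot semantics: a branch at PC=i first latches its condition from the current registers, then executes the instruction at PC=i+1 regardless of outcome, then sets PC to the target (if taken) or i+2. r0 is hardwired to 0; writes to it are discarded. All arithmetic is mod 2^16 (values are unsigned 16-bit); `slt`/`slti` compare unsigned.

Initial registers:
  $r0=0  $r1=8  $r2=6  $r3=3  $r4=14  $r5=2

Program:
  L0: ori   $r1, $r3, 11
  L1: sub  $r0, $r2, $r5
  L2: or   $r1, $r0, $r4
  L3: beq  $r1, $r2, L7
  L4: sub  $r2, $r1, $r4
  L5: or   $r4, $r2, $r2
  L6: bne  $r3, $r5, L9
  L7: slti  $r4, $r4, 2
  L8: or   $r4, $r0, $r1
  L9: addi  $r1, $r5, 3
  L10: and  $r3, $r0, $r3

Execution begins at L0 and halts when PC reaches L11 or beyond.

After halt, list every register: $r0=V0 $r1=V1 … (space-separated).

[0] ori   $r1, $r3, 11  →  {$r0:0, $r1:11, $r2:6, $r3:3, $r4:14, $r5:2}
[1] sub  $r0, $r2, $r5  →  {$r0:0, $r1:11, $r2:6, $r3:3, $r4:14, $r5:2}
[2] or   $r1, $r0, $r4  →  {$r0:0, $r1:14, $r2:6, $r3:3, $r4:14, $r5:2}
[3] beq  $r1, $r2, L7  →  {$r0:0, $r1:14, $r2:6, $r3:3, $r4:14, $r5:2}  ⟨branch fallthrough⟩
[4] sub  $r2, $r1, $r4  →  {$r0:0, $r1:14, $r2:0, $r3:3, $r4:14, $r5:2}
[5] or   $r4, $r2, $r2  →  {$r0:0, $r1:14, $r2:0, $r3:3, $r4:0, $r5:2}
[6] bne  $r3, $r5, L9  →  {$r0:0, $r1:14, $r2:0, $r3:3, $r4:0, $r5:2}  ⟨branch taken⟩
[7] slti  $r4, $r4, 2  →  {$r0:0, $r1:14, $r2:0, $r3:3, $r4:1, $r5:2}
[9] addi  $r1, $r5, 3  →  {$r0:0, $r1:5, $r2:0, $r3:3, $r4:1, $r5:2}
[10] and  $r3, $r0, $r3  →  {$r0:0, $r1:5, $r2:0, $r3:0, $r4:1, $r5:2}

$r0=0 $r1=5 $r2=0 $r3=0 $r4=1 $r5=2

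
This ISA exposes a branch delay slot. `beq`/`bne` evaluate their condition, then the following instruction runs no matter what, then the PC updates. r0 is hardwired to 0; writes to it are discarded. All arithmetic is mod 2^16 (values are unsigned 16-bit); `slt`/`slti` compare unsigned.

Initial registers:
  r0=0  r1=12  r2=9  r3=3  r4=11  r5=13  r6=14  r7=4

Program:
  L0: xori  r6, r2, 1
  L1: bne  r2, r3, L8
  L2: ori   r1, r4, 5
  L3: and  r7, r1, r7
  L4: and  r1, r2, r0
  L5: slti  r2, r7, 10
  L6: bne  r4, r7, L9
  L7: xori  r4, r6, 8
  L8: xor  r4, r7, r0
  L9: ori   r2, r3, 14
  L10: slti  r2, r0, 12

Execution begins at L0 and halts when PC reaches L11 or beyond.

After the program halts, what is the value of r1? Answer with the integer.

15

  step pc=0: xori  r6, r2, 1  regs=(0,12,9,3,11,13,8,4)
  step pc=1: bne  r2, r3, L8  cond=T  regs=(0,12,9,3,11,13,8,4)
  step pc=2: ori   r1, r4, 5  regs=(0,15,9,3,11,13,8,4)
  step pc=8: xor  r4, r7, r0  regs=(0,15,9,3,4,13,8,4)
  step pc=9: ori   r2, r3, 14  regs=(0,15,15,3,4,13,8,4)
  step pc=10: slti  r2, r0, 12  regs=(0,15,1,3,4,13,8,4)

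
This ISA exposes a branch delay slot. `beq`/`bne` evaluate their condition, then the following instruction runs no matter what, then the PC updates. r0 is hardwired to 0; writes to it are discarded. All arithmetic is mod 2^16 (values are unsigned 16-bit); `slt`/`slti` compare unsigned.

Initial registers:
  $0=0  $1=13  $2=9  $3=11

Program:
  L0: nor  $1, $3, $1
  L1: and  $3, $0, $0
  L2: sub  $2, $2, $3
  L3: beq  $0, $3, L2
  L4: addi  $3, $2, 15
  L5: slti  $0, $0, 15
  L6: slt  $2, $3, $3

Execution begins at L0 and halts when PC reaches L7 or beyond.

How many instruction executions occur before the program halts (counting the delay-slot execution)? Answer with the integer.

10

[0] nor  $1, $3, $1  →  {$0:0, $1:65520, $2:9, $3:11}
[1] and  $3, $0, $0  →  {$0:0, $1:65520, $2:9, $3:0}
[2] sub  $2, $2, $3  →  {$0:0, $1:65520, $2:9, $3:0}
[3] beq  $0, $3, L2  →  {$0:0, $1:65520, $2:9, $3:0}  ⟨branch taken⟩
[4] addi  $3, $2, 15  →  {$0:0, $1:65520, $2:9, $3:24}
[2] sub  $2, $2, $3  →  {$0:0, $1:65520, $2:65521, $3:24}
[3] beq  $0, $3, L2  →  {$0:0, $1:65520, $2:65521, $3:24}  ⟨branch fallthrough⟩
[4] addi  $3, $2, 15  →  {$0:0, $1:65520, $2:65521, $3:0}
[5] slti  $0, $0, 15  →  {$0:0, $1:65520, $2:65521, $3:0}
[6] slt  $2, $3, $3  →  {$0:0, $1:65520, $2:0, $3:0}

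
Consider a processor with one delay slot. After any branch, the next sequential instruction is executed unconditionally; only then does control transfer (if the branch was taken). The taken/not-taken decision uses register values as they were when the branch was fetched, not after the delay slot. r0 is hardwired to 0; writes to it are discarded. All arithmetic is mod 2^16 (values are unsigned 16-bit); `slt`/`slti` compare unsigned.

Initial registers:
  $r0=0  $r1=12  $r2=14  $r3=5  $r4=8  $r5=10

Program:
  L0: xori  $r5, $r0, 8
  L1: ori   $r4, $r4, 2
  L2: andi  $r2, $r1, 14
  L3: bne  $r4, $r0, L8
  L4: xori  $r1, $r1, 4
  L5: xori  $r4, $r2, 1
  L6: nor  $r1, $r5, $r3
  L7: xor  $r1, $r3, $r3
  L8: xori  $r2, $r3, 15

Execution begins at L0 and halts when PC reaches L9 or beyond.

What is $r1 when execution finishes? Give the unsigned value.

8

[0] xori  $r5, $r0, 8  →  {$r0:0, $r1:12, $r2:14, $r3:5, $r4:8, $r5:8}
[1] ori   $r4, $r4, 2  →  {$r0:0, $r1:12, $r2:14, $r3:5, $r4:10, $r5:8}
[2] andi  $r2, $r1, 14  →  {$r0:0, $r1:12, $r2:12, $r3:5, $r4:10, $r5:8}
[3] bne  $r4, $r0, L8  →  {$r0:0, $r1:12, $r2:12, $r3:5, $r4:10, $r5:8}  ⟨branch taken⟩
[4] xori  $r1, $r1, 4  →  {$r0:0, $r1:8, $r2:12, $r3:5, $r4:10, $r5:8}
[8] xori  $r2, $r3, 15  →  {$r0:0, $r1:8, $r2:10, $r3:5, $r4:10, $r5:8}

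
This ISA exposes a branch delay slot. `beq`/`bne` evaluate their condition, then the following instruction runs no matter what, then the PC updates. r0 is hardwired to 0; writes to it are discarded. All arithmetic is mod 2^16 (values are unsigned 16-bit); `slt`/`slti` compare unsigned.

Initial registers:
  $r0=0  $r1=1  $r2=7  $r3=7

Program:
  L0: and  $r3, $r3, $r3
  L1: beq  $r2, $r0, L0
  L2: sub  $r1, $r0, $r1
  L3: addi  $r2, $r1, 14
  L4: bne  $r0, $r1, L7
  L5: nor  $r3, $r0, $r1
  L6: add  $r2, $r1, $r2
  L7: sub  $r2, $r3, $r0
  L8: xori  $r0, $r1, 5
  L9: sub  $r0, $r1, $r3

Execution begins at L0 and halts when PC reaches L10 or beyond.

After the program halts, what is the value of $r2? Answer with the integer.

0

#0 and  $r3, $r3, $r3 ; 0/1/7/7
#1 beq  $r2, $r0, L0 ; 0/1/7/7 ; →fallthru
#2 sub  $r1, $r0, $r1 ; 0/65535/7/7
#3 addi  $r2, $r1, 14 ; 0/65535/13/7
#4 bne  $r0, $r1, L7 ; 0/65535/13/7 ; →target
#5 nor  $r3, $r0, $r1 ; 0/65535/13/0
#7 sub  $r2, $r3, $r0 ; 0/65535/0/0
#8 xori  $r0, $r1, 5 ; 0/65535/0/0
#9 sub  $r0, $r1, $r3 ; 0/65535/0/0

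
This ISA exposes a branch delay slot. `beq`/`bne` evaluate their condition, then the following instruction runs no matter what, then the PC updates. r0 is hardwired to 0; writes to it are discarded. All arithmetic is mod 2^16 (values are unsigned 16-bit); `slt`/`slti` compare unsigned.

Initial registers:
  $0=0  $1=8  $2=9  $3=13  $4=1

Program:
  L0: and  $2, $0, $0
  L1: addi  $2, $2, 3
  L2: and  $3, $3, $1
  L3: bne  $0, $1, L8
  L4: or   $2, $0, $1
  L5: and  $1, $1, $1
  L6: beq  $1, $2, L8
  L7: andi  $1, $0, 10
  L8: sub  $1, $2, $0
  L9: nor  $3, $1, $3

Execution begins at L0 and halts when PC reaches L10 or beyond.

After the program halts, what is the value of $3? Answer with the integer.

65527

[0] and  $2, $0, $0  →  {$0:0, $1:8, $2:0, $3:13, $4:1}
[1] addi  $2, $2, 3  →  {$0:0, $1:8, $2:3, $3:13, $4:1}
[2] and  $3, $3, $1  →  {$0:0, $1:8, $2:3, $3:8, $4:1}
[3] bne  $0, $1, L8  →  {$0:0, $1:8, $2:3, $3:8, $4:1}  ⟨branch taken⟩
[4] or   $2, $0, $1  →  {$0:0, $1:8, $2:8, $3:8, $4:1}
[8] sub  $1, $2, $0  →  {$0:0, $1:8, $2:8, $3:8, $4:1}
[9] nor  $3, $1, $3  →  {$0:0, $1:8, $2:8, $3:65527, $4:1}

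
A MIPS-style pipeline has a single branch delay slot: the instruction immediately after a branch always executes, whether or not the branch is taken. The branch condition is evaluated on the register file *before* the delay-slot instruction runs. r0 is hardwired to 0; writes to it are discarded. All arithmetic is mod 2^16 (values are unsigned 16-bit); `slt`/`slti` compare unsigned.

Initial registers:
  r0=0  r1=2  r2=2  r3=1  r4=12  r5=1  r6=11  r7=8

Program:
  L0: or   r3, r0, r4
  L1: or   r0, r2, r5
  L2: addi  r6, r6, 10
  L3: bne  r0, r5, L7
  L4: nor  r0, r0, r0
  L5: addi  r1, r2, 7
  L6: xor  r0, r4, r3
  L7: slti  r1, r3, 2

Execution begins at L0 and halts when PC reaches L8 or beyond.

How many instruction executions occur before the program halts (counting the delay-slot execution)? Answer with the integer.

6

[0] or   r3, r0, r4  →  {r0:0, r1:2, r2:2, r3:12, r4:12, r5:1, r6:11, r7:8}
[1] or   r0, r2, r5  →  {r0:0, r1:2, r2:2, r3:12, r4:12, r5:1, r6:11, r7:8}
[2] addi  r6, r6, 10  →  {r0:0, r1:2, r2:2, r3:12, r4:12, r5:1, r6:21, r7:8}
[3] bne  r0, r5, L7  →  {r0:0, r1:2, r2:2, r3:12, r4:12, r5:1, r6:21, r7:8}  ⟨branch taken⟩
[4] nor  r0, r0, r0  →  {r0:0, r1:2, r2:2, r3:12, r4:12, r5:1, r6:21, r7:8}
[7] slti  r1, r3, 2  →  {r0:0, r1:0, r2:2, r3:12, r4:12, r5:1, r6:21, r7:8}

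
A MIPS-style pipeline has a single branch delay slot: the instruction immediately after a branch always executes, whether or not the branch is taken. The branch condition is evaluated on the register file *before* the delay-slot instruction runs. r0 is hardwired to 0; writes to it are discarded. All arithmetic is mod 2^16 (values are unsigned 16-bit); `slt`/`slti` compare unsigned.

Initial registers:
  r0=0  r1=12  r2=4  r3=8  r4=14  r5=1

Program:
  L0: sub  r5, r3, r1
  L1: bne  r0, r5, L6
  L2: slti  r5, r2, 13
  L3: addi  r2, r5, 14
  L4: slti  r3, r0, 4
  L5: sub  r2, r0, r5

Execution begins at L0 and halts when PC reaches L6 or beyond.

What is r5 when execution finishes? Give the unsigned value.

  step pc=0: sub  r5, r3, r1  regs=(0,12,4,8,14,65532)
  step pc=1: bne  r0, r5, L6  cond=T  regs=(0,12,4,8,14,65532)
  step pc=2: slti  r5, r2, 13  regs=(0,12,4,8,14,1)

1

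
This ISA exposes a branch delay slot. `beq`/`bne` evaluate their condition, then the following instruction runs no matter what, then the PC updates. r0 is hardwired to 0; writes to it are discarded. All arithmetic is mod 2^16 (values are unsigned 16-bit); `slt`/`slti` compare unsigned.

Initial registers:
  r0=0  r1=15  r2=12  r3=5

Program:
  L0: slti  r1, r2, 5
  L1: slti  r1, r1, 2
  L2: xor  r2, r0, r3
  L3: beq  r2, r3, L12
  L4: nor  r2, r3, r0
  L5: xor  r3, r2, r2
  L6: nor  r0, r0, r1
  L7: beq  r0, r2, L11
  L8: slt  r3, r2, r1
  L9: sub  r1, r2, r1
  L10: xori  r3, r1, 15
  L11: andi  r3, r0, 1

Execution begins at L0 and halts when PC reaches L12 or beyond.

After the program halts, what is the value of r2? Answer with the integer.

[0] slti  r1, r2, 5  →  {r0:0, r1:0, r2:12, r3:5}
[1] slti  r1, r1, 2  →  {r0:0, r1:1, r2:12, r3:5}
[2] xor  r2, r0, r3  →  {r0:0, r1:1, r2:5, r3:5}
[3] beq  r2, r3, L12  →  {r0:0, r1:1, r2:5, r3:5}  ⟨branch taken⟩
[4] nor  r2, r3, r0  →  {r0:0, r1:1, r2:65530, r3:5}

65530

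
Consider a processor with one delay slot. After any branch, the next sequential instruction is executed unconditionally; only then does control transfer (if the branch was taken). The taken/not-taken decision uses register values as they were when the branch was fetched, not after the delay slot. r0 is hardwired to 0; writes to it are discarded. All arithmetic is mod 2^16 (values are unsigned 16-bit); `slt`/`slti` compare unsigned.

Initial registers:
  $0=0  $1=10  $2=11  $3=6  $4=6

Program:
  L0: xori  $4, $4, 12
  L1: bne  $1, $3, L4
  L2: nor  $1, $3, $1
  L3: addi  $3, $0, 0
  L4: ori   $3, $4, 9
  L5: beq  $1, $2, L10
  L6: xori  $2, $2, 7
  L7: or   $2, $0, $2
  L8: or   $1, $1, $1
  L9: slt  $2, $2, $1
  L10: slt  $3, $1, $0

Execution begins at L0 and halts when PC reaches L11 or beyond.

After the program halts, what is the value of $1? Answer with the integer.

65521

PC=0  xori  $4, $4, 12       | $0=0 $1=10 $2=11 $3=6 $4=10
PC=1  bne  $1, $3, L4        | $0=0 $1=10 $2=11 $3=6 $4=10  [TAKEN]
PC=2  nor  $1, $3, $1        | $0=0 $1=65521 $2=11 $3=6 $4=10
PC=4  ori   $3, $4, 9        | $0=0 $1=65521 $2=11 $3=11 $4=10
PC=5  beq  $1, $2, L10       | $0=0 $1=65521 $2=11 $3=11 $4=10  [not taken]
PC=6  xori  $2, $2, 7        | $0=0 $1=65521 $2=12 $3=11 $4=10
PC=7  or   $2, $0, $2        | $0=0 $1=65521 $2=12 $3=11 $4=10
PC=8  or   $1, $1, $1        | $0=0 $1=65521 $2=12 $3=11 $4=10
PC=9  slt  $2, $2, $1        | $0=0 $1=65521 $2=1 $3=11 $4=10
PC=10 slt  $3, $1, $0        | $0=0 $1=65521 $2=1 $3=0 $4=10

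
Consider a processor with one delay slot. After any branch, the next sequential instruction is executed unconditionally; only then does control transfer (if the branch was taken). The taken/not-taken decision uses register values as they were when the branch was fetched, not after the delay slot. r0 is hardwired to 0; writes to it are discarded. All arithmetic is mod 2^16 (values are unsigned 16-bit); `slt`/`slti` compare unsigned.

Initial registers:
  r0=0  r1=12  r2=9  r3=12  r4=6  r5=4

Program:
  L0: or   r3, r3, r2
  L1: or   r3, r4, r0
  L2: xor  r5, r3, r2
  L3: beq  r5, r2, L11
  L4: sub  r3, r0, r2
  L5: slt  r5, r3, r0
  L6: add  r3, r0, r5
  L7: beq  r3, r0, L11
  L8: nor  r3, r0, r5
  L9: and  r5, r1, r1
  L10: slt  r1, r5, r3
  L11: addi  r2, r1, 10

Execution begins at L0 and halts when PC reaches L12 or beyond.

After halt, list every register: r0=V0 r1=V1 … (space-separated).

PC=0  or   r3, r3, r2        | r0=0 r1=12 r2=9 r3=13 r4=6 r5=4
PC=1  or   r3, r4, r0        | r0=0 r1=12 r2=9 r3=6 r4=6 r5=4
PC=2  xor  r5, r3, r2        | r0=0 r1=12 r2=9 r3=6 r4=6 r5=15
PC=3  beq  r5, r2, L11       | r0=0 r1=12 r2=9 r3=6 r4=6 r5=15  [not taken]
PC=4  sub  r3, r0, r2        | r0=0 r1=12 r2=9 r3=65527 r4=6 r5=15
PC=5  slt  r5, r3, r0        | r0=0 r1=12 r2=9 r3=65527 r4=6 r5=0
PC=6  add  r3, r0, r5        | r0=0 r1=12 r2=9 r3=0 r4=6 r5=0
PC=7  beq  r3, r0, L11       | r0=0 r1=12 r2=9 r3=0 r4=6 r5=0  [TAKEN]
PC=8  nor  r3, r0, r5        | r0=0 r1=12 r2=9 r3=65535 r4=6 r5=0
PC=11 addi  r2, r1, 10       | r0=0 r1=12 r2=22 r3=65535 r4=6 r5=0

r0=0 r1=12 r2=22 r3=65535 r4=6 r5=0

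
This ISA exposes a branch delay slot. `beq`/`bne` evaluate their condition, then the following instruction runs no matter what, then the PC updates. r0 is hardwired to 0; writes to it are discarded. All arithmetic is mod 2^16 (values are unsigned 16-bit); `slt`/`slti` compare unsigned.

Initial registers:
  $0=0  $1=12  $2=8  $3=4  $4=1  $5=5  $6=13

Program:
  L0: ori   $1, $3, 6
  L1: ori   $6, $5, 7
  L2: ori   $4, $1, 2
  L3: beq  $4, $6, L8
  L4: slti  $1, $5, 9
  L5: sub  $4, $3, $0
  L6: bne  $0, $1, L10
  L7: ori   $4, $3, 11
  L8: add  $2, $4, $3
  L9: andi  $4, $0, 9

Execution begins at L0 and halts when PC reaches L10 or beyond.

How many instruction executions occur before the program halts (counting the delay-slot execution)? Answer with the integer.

8

  step pc=0: ori   $1, $3, 6  regs=(0,6,8,4,1,5,13)
  step pc=1: ori   $6, $5, 7  regs=(0,6,8,4,1,5,7)
  step pc=2: ori   $4, $1, 2  regs=(0,6,8,4,6,5,7)
  step pc=3: beq  $4, $6, L8  cond=F  regs=(0,6,8,4,6,5,7)
  step pc=4: slti  $1, $5, 9  regs=(0,1,8,4,6,5,7)
  step pc=5: sub  $4, $3, $0  regs=(0,1,8,4,4,5,7)
  step pc=6: bne  $0, $1, L10  cond=T  regs=(0,1,8,4,4,5,7)
  step pc=7: ori   $4, $3, 11  regs=(0,1,8,4,15,5,7)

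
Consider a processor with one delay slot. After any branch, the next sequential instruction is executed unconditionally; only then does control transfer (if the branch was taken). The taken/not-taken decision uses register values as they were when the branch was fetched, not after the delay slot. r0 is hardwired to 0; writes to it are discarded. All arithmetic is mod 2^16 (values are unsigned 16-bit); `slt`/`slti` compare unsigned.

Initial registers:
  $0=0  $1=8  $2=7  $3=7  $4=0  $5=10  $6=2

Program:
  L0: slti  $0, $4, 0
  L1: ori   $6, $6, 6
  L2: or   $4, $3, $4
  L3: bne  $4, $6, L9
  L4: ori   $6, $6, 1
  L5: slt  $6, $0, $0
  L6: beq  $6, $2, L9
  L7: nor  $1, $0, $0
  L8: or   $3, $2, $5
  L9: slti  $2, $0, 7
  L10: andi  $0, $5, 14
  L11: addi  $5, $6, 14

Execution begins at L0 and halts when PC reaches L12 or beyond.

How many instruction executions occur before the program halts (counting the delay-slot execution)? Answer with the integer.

8

  step pc=0: slti  $0, $4, 0  regs=(0,8,7,7,0,10,2)
  step pc=1: ori   $6, $6, 6  regs=(0,8,7,7,0,10,6)
  step pc=2: or   $4, $3, $4  regs=(0,8,7,7,7,10,6)
  step pc=3: bne  $4, $6, L9  cond=T  regs=(0,8,7,7,7,10,6)
  step pc=4: ori   $6, $6, 1  regs=(0,8,7,7,7,10,7)
  step pc=9: slti  $2, $0, 7  regs=(0,8,1,7,7,10,7)
  step pc=10: andi  $0, $5, 14  regs=(0,8,1,7,7,10,7)
  step pc=11: addi  $5, $6, 14  regs=(0,8,1,7,7,21,7)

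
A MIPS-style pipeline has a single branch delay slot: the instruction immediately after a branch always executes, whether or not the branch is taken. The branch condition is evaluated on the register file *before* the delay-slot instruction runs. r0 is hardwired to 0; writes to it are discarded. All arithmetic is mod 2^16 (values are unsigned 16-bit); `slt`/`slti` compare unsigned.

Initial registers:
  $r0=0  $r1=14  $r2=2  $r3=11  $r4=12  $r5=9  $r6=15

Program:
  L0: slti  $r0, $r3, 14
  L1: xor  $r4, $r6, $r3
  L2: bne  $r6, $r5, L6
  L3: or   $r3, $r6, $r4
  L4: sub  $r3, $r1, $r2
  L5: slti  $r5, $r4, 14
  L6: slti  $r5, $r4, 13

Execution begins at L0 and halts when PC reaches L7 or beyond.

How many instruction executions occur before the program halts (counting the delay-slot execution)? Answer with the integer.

PC=0  slti  $r0, $r3, 14     | $r0=0 $r1=14 $r2=2 $r3=11 $r4=12 $r5=9 $r6=15
PC=1  xor  $r4, $r6, $r3     | $r0=0 $r1=14 $r2=2 $r3=11 $r4=4 $r5=9 $r6=15
PC=2  bne  $r6, $r5, L6      | $r0=0 $r1=14 $r2=2 $r3=11 $r4=4 $r5=9 $r6=15  [TAKEN]
PC=3  or   $r3, $r6, $r4     | $r0=0 $r1=14 $r2=2 $r3=15 $r4=4 $r5=9 $r6=15
PC=6  slti  $r5, $r4, 13     | $r0=0 $r1=14 $r2=2 $r3=15 $r4=4 $r5=1 $r6=15

5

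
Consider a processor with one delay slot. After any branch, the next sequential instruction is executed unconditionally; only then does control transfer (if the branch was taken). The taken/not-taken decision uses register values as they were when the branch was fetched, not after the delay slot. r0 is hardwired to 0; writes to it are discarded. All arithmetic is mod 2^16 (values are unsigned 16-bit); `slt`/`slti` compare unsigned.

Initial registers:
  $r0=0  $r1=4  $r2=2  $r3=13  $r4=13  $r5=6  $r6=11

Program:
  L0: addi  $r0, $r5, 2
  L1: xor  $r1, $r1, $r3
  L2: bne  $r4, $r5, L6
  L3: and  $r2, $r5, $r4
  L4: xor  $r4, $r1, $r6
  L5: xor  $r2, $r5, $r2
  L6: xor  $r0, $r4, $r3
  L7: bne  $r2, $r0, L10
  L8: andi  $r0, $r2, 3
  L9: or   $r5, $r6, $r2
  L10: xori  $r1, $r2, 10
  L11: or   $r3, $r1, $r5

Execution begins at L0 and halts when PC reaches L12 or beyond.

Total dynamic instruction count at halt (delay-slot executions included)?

[0] addi  $r0, $r5, 2  →  {$r0:0, $r1:4, $r2:2, $r3:13, $r4:13, $r5:6, $r6:11}
[1] xor  $r1, $r1, $r3  →  {$r0:0, $r1:9, $r2:2, $r3:13, $r4:13, $r5:6, $r6:11}
[2] bne  $r4, $r5, L6  →  {$r0:0, $r1:9, $r2:2, $r3:13, $r4:13, $r5:6, $r6:11}  ⟨branch taken⟩
[3] and  $r2, $r5, $r4  →  {$r0:0, $r1:9, $r2:4, $r3:13, $r4:13, $r5:6, $r6:11}
[6] xor  $r0, $r4, $r3  →  {$r0:0, $r1:9, $r2:4, $r3:13, $r4:13, $r5:6, $r6:11}
[7] bne  $r2, $r0, L10  →  {$r0:0, $r1:9, $r2:4, $r3:13, $r4:13, $r5:6, $r6:11}  ⟨branch taken⟩
[8] andi  $r0, $r2, 3  →  {$r0:0, $r1:9, $r2:4, $r3:13, $r4:13, $r5:6, $r6:11}
[10] xori  $r1, $r2, 10  →  {$r0:0, $r1:14, $r2:4, $r3:13, $r4:13, $r5:6, $r6:11}
[11] or   $r3, $r1, $r5  →  {$r0:0, $r1:14, $r2:4, $r3:14, $r4:13, $r5:6, $r6:11}

9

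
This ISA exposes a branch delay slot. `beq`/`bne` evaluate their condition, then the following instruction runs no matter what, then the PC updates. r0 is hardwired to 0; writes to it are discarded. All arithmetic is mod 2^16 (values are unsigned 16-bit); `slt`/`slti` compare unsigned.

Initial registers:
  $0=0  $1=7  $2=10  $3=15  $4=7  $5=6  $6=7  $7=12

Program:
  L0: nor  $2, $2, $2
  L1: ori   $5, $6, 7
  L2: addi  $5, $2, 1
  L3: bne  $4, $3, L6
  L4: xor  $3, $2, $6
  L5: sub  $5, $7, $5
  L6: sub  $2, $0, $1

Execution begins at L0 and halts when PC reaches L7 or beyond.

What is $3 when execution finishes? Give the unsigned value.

PC=0  nor  $2, $2, $2        | $0=0 $1=7 $2=65525 $3=15 $4=7 $5=6 $6=7 $7=12
PC=1  ori   $5, $6, 7        | $0=0 $1=7 $2=65525 $3=15 $4=7 $5=7 $6=7 $7=12
PC=2  addi  $5, $2, 1        | $0=0 $1=7 $2=65525 $3=15 $4=7 $5=65526 $6=7 $7=12
PC=3  bne  $4, $3, L6        | $0=0 $1=7 $2=65525 $3=15 $4=7 $5=65526 $6=7 $7=12  [TAKEN]
PC=4  xor  $3, $2, $6        | $0=0 $1=7 $2=65525 $3=65522 $4=7 $5=65526 $6=7 $7=12
PC=6  sub  $2, $0, $1        | $0=0 $1=7 $2=65529 $3=65522 $4=7 $5=65526 $6=7 $7=12

65522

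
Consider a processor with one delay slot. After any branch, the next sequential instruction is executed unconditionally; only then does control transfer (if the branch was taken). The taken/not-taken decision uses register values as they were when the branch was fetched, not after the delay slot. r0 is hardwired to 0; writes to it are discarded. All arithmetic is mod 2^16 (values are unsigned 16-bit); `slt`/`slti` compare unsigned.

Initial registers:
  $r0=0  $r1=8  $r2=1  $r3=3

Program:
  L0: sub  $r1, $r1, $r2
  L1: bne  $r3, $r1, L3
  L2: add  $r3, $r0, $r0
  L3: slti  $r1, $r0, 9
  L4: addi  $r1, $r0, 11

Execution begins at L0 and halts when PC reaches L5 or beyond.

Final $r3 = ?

[0] sub  $r1, $r1, $r2  →  {$r0:0, $r1:7, $r2:1, $r3:3}
[1] bne  $r3, $r1, L3  →  {$r0:0, $r1:7, $r2:1, $r3:3}  ⟨branch taken⟩
[2] add  $r3, $r0, $r0  →  {$r0:0, $r1:7, $r2:1, $r3:0}
[3] slti  $r1, $r0, 9  →  {$r0:0, $r1:1, $r2:1, $r3:0}
[4] addi  $r1, $r0, 11  →  {$r0:0, $r1:11, $r2:1, $r3:0}

0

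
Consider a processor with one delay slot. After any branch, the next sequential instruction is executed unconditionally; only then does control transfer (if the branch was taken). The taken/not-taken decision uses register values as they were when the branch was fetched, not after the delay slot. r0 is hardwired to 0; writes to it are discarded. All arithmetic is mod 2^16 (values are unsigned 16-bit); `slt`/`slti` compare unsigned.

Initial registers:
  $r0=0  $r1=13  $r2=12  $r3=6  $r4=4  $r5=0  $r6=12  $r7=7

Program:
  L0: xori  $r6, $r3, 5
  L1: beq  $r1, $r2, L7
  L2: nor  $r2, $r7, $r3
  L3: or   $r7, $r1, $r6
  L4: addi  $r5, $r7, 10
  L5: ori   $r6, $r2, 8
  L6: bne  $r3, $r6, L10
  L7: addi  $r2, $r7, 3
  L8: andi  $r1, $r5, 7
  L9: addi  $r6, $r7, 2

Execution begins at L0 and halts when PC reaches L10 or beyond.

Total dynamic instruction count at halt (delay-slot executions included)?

PC=0  xori  $r6, $r3, 5      | $r0=0 $r1=13 $r2=12 $r3=6 $r4=4 $r5=0 $r6=3 $r7=7
PC=1  beq  $r1, $r2, L7      | $r0=0 $r1=13 $r2=12 $r3=6 $r4=4 $r5=0 $r6=3 $r7=7  [not taken]
PC=2  nor  $r2, $r7, $r3     | $r0=0 $r1=13 $r2=65528 $r3=6 $r4=4 $r5=0 $r6=3 $r7=7
PC=3  or   $r7, $r1, $r6     | $r0=0 $r1=13 $r2=65528 $r3=6 $r4=4 $r5=0 $r6=3 $r7=15
PC=4  addi  $r5, $r7, 10     | $r0=0 $r1=13 $r2=65528 $r3=6 $r4=4 $r5=25 $r6=3 $r7=15
PC=5  ori   $r6, $r2, 8      | $r0=0 $r1=13 $r2=65528 $r3=6 $r4=4 $r5=25 $r6=65528 $r7=15
PC=6  bne  $r3, $r6, L10     | $r0=0 $r1=13 $r2=65528 $r3=6 $r4=4 $r5=25 $r6=65528 $r7=15  [TAKEN]
PC=7  addi  $r2, $r7, 3      | $r0=0 $r1=13 $r2=18 $r3=6 $r4=4 $r5=25 $r6=65528 $r7=15

8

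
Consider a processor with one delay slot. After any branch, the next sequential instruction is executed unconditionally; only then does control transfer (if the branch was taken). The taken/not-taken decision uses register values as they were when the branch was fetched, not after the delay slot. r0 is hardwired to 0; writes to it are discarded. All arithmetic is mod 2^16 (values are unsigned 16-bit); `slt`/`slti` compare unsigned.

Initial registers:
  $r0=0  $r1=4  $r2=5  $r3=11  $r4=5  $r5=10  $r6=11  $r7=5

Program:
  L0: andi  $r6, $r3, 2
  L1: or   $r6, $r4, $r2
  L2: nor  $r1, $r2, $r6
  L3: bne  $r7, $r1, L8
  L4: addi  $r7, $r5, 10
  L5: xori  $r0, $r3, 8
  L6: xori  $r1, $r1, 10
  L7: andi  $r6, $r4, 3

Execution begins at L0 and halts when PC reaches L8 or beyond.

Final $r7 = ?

  step pc=0: andi  $r6, $r3, 2  regs=(0,4,5,11,5,10,2,5)
  step pc=1: or   $r6, $r4, $r2  regs=(0,4,5,11,5,10,5,5)
  step pc=2: nor  $r1, $r2, $r6  regs=(0,65530,5,11,5,10,5,5)
  step pc=3: bne  $r7, $r1, L8  cond=T  regs=(0,65530,5,11,5,10,5,5)
  step pc=4: addi  $r7, $r5, 10  regs=(0,65530,5,11,5,10,5,20)

20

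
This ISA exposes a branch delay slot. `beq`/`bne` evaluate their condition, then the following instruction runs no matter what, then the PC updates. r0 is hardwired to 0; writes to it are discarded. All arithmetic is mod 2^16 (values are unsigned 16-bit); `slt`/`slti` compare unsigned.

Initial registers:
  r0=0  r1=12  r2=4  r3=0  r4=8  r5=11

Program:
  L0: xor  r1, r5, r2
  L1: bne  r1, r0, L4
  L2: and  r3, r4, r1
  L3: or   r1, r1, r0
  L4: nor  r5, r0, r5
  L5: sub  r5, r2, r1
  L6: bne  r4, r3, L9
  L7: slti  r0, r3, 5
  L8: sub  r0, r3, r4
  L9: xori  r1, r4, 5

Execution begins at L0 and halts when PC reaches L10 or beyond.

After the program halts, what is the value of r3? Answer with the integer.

8

[0] xor  r1, r5, r2  →  {r0:0, r1:15, r2:4, r3:0, r4:8, r5:11}
[1] bne  r1, r0, L4  →  {r0:0, r1:15, r2:4, r3:0, r4:8, r5:11}  ⟨branch taken⟩
[2] and  r3, r4, r1  →  {r0:0, r1:15, r2:4, r3:8, r4:8, r5:11}
[4] nor  r5, r0, r5  →  {r0:0, r1:15, r2:4, r3:8, r4:8, r5:65524}
[5] sub  r5, r2, r1  →  {r0:0, r1:15, r2:4, r3:8, r4:8, r5:65525}
[6] bne  r4, r3, L9  →  {r0:0, r1:15, r2:4, r3:8, r4:8, r5:65525}  ⟨branch fallthrough⟩
[7] slti  r0, r3, 5  →  {r0:0, r1:15, r2:4, r3:8, r4:8, r5:65525}
[8] sub  r0, r3, r4  →  {r0:0, r1:15, r2:4, r3:8, r4:8, r5:65525}
[9] xori  r1, r4, 5  →  {r0:0, r1:13, r2:4, r3:8, r4:8, r5:65525}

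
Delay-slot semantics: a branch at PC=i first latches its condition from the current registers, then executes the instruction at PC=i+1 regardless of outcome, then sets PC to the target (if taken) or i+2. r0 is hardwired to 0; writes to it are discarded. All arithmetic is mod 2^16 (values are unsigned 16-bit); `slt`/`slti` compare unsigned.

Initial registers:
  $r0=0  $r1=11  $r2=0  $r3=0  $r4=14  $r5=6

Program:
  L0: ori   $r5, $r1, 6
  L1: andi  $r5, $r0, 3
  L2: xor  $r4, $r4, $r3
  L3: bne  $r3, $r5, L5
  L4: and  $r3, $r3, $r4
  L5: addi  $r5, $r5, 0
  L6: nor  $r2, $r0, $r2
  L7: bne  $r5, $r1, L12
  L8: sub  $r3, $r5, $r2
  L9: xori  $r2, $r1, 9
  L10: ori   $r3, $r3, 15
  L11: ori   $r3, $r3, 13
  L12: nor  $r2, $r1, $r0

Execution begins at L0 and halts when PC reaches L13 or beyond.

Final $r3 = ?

[0] ori   $r5, $r1, 6  →  {$r0:0, $r1:11, $r2:0, $r3:0, $r4:14, $r5:15}
[1] andi  $r5, $r0, 3  →  {$r0:0, $r1:11, $r2:0, $r3:0, $r4:14, $r5:0}
[2] xor  $r4, $r4, $r3  →  {$r0:0, $r1:11, $r2:0, $r3:0, $r4:14, $r5:0}
[3] bne  $r3, $r5, L5  →  {$r0:0, $r1:11, $r2:0, $r3:0, $r4:14, $r5:0}  ⟨branch fallthrough⟩
[4] and  $r3, $r3, $r4  →  {$r0:0, $r1:11, $r2:0, $r3:0, $r4:14, $r5:0}
[5] addi  $r5, $r5, 0  →  {$r0:0, $r1:11, $r2:0, $r3:0, $r4:14, $r5:0}
[6] nor  $r2, $r0, $r2  →  {$r0:0, $r1:11, $r2:65535, $r3:0, $r4:14, $r5:0}
[7] bne  $r5, $r1, L12  →  {$r0:0, $r1:11, $r2:65535, $r3:0, $r4:14, $r5:0}  ⟨branch taken⟩
[8] sub  $r3, $r5, $r2  →  {$r0:0, $r1:11, $r2:65535, $r3:1, $r4:14, $r5:0}
[12] nor  $r2, $r1, $r0  →  {$r0:0, $r1:11, $r2:65524, $r3:1, $r4:14, $r5:0}

1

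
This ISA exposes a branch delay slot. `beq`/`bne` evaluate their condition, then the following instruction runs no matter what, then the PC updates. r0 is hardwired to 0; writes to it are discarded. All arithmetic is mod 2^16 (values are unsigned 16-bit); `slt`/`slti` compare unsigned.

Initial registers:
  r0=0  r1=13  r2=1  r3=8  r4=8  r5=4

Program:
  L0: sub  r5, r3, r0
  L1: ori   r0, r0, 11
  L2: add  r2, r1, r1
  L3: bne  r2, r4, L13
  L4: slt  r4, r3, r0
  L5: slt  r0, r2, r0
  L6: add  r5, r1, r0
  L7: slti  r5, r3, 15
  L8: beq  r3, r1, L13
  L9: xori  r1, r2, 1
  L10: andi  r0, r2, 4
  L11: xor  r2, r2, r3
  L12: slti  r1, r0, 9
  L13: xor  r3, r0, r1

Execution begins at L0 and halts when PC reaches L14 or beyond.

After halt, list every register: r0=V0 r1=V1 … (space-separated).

PC=0  sub  r5, r3, r0        | r0=0 r1=13 r2=1 r3=8 r4=8 r5=8
PC=1  ori   r0, r0, 11       | r0=0 r1=13 r2=1 r3=8 r4=8 r5=8
PC=2  add  r2, r1, r1        | r0=0 r1=13 r2=26 r3=8 r4=8 r5=8
PC=3  bne  r2, r4, L13       | r0=0 r1=13 r2=26 r3=8 r4=8 r5=8  [TAKEN]
PC=4  slt  r4, r3, r0        | r0=0 r1=13 r2=26 r3=8 r4=0 r5=8
PC=13 xor  r3, r0, r1        | r0=0 r1=13 r2=26 r3=13 r4=0 r5=8

r0=0 r1=13 r2=26 r3=13 r4=0 r5=8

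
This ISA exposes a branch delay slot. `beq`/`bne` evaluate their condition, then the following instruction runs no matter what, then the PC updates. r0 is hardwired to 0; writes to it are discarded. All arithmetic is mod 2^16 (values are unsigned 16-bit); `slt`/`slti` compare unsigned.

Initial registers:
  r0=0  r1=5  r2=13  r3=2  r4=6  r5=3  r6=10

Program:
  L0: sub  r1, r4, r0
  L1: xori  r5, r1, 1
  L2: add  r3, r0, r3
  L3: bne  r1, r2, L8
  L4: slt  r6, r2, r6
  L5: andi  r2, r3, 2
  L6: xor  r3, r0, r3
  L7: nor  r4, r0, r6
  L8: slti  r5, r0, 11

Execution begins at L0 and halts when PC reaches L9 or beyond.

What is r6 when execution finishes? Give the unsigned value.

0

  step pc=0: sub  r1, r4, r0  regs=(0,6,13,2,6,3,10)
  step pc=1: xori  r5, r1, 1  regs=(0,6,13,2,6,7,10)
  step pc=2: add  r3, r0, r3  regs=(0,6,13,2,6,7,10)
  step pc=3: bne  r1, r2, L8  cond=T  regs=(0,6,13,2,6,7,10)
  step pc=4: slt  r6, r2, r6  regs=(0,6,13,2,6,7,0)
  step pc=8: slti  r5, r0, 11  regs=(0,6,13,2,6,1,0)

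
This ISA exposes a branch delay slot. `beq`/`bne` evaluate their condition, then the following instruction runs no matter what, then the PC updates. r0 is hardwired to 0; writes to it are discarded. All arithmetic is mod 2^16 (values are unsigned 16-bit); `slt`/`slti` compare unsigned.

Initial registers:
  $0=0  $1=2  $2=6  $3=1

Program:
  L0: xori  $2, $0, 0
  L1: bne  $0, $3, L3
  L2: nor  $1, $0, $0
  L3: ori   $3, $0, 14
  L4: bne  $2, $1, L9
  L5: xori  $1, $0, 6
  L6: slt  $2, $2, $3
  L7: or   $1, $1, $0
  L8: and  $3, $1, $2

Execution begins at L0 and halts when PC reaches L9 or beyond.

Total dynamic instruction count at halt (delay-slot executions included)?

PC=0  xori  $2, $0, 0        | $0=0 $1=2 $2=0 $3=1
PC=1  bne  $0, $3, L3        | $0=0 $1=2 $2=0 $3=1  [TAKEN]
PC=2  nor  $1, $0, $0        | $0=0 $1=65535 $2=0 $3=1
PC=3  ori   $3, $0, 14       | $0=0 $1=65535 $2=0 $3=14
PC=4  bne  $2, $1, L9        | $0=0 $1=65535 $2=0 $3=14  [TAKEN]
PC=5  xori  $1, $0, 6        | $0=0 $1=6 $2=0 $3=14

6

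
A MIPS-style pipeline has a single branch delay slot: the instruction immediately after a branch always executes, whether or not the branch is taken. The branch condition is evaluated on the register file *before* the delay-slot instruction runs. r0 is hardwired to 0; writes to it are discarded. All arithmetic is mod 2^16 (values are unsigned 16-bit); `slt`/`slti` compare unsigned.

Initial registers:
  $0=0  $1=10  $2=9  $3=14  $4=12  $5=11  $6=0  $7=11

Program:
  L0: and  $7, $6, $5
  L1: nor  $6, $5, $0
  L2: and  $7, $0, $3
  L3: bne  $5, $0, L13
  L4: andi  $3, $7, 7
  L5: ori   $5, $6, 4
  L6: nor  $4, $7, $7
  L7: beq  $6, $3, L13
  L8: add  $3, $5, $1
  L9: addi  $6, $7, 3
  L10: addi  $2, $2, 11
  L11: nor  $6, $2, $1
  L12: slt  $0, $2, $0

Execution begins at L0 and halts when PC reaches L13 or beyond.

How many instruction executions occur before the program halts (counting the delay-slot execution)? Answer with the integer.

5

  step pc=0: and  $7, $6, $5  regs=(0,10,9,14,12,11,0,0)
  step pc=1: nor  $6, $5, $0  regs=(0,10,9,14,12,11,65524,0)
  step pc=2: and  $7, $0, $3  regs=(0,10,9,14,12,11,65524,0)
  step pc=3: bne  $5, $0, L13  cond=T  regs=(0,10,9,14,12,11,65524,0)
  step pc=4: andi  $3, $7, 7  regs=(0,10,9,0,12,11,65524,0)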